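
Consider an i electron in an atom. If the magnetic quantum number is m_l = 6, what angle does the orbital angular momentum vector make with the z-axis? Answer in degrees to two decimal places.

θ ≈ 22.21°

An i state has l = 6.
|L|² = l(l+1)ℏ² = 42ℏ², so |L| = √42 ℏ.
L_z = m_l ℏ = 6ℏ.
cos θ = L_z/|L| = 6/√42, so θ ≈ 22.21°.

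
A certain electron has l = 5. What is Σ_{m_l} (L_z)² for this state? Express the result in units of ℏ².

Σ(L_z)² = 110 ℏ²

m_l runs from −5 to 5, i.e. {-5, -4, -3, -2, -1, 0, 1, 2, 3, 4, 5}.
Σ m_l² = l(l+1)(2l+1)/3 = 5·6·11/3 = 110.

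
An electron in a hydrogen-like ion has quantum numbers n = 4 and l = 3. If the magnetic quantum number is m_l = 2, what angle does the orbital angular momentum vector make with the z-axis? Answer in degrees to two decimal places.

θ ≈ 54.74°

|L|² = l(l+1)ℏ² = 12ℏ², so |L| = 2√3 ℏ.
L_z = m_l ℏ = 2ℏ.
cos θ = L_z/|L| = 2/√12, so θ ≈ 54.74°.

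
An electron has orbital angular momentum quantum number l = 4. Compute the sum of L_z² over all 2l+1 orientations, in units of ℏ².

m_l ∈ {-4, -3, -2, -1, 0, 1, 2, 3, 4}.
Summing m² from −4 to 4: Σ m_l² = 60.

Σ(L_z)² = 60 ℏ²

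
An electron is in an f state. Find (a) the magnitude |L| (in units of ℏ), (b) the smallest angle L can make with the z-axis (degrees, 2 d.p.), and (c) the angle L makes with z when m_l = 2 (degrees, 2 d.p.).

For an f orbital, l = 3.
|L| = ℏ√(3·4) = 2√3 ℏ ≈ 3.464ℏ.
cos θ_min = 3/√12, so θ_min ≈ 30.00°.
For m_l = 2: cos θ = 2/√12, θ ≈ 54.74°.

|L| = 2√3 ℏ ≈ 3.464ℏ; θ_min ≈ 30.00°; θ(m_l=2) ≈ 54.74°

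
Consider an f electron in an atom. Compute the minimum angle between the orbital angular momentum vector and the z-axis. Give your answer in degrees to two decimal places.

θ_min ≈ 30.00°

The letter f corresponds to l = 3.
|L| = ℏ√(l(l+1)) = 2√3 ℏ.
The smallest angle corresponds to the largest L_z, i.e. m_l = l = 3, giving L_z = 3ℏ.
cos θ_min = 3/√12, so θ_min ≈ 30.00°.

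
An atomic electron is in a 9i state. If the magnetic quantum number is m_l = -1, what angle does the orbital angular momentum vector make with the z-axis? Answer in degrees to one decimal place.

θ ≈ 98.9°

The 9i subshell has l = 6.
|L| = √(l(l+1)) ℏ = √42 ℏ.
L_z = m_l ℏ = −1ℏ.
cos θ = L_z/|L| = -1/√42, so θ ≈ 98.9°.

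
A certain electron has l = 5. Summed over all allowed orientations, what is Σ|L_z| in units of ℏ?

Σ|L_z| = 30 ℏ

The allowed m_l values are -5, -4, -3, -2, -1, 0, 1, 2, 3, 4, 5.
Σ|m_l| = l(l+1) = 30.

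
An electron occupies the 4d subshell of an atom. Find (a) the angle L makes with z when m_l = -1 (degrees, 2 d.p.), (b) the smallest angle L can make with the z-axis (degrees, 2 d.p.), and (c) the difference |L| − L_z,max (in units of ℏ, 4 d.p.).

θ(m_l=-1) ≈ 114.09°; θ_min ≈ 35.26°; |L|−L_z,max ≈ 0.4495ℏ

For 4d, l = 2.
For m_l = -1: cos θ = -1/√6, θ ≈ 114.09°.
cos θ_min = 2/√6, so θ_min ≈ 35.26°.
|L| − L_z,max = (√6 − 2)ℏ ≈ 0.4495ℏ.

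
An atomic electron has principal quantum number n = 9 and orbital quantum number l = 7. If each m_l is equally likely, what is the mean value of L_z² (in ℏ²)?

The allowed m_l values are -7, -6, -5, -4, -3, -2, -1, 0, 1, 2, 3, 4, 5, 6, 7.
⟨L_z²⟩ = ℏ²·l(l+1)/3 = 18.67ℏ².

⟨L_z²⟩ = 18.67 ℏ²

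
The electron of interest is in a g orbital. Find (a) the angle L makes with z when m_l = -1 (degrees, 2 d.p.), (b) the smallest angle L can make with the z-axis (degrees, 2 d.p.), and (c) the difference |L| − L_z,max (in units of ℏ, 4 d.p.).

For a g orbital, l = 4.
For m_l = -1: cos θ = -1/√20, θ ≈ 102.92°.
cos θ_min = 4/√20, so θ_min ≈ 26.57°.
|L| − L_z,max = (2√5 − 4)ℏ ≈ 0.4721ℏ.

θ(m_l=-1) ≈ 102.92°; θ_min ≈ 26.57°; |L|−L_z,max ≈ 0.4721ℏ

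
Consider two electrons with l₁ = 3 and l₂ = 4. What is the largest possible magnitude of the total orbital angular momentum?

The total orbital quantum number L ranges from |l₁ − l₂| to l₁ + l₂ in integer steps.
Allowed values: L = 1, 2, 3, 4, 5, 6, 7.
The largest magnitude corresponds to L = 7: |L_tot| = ℏ√(7·8) = 2√14 ℏ.

|L_tot|_max = 2√14 ℏ ≈ 7.483ℏ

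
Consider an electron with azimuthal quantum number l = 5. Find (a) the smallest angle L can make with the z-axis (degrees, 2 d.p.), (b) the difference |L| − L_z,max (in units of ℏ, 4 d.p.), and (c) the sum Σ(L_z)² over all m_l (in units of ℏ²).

cos θ_min = 5/√30, so θ_min ≈ 24.09°.
|L| − L_z,max = (√30 − 5)ℏ ≈ 0.4772ℏ.
Σ m_l² = 110, so Σ(L_z)² = 110 ℏ².

θ_min ≈ 24.09°; |L|−L_z,max ≈ 0.4772ℏ; Σ(L_z)² = 110 ℏ²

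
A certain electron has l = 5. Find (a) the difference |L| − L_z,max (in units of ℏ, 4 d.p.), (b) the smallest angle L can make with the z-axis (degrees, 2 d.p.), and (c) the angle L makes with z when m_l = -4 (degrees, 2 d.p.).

|L| − L_z,max = (√30 − 5)ℏ ≈ 0.4772ℏ.
cos θ_min = 5/√30, so θ_min ≈ 24.09°.
For m_l = -4: cos θ = -4/√30, θ ≈ 136.91°.

|L|−L_z,max ≈ 0.4772ℏ; θ_min ≈ 24.09°; θ(m_l=-4) ≈ 136.91°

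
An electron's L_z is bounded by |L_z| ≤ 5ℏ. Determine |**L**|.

|L| = √30 ℏ ≈ 5.477ℏ

Since max m_l = l, l = 5.
|L| = ℏ√(l(l+1)) = √30 ℏ.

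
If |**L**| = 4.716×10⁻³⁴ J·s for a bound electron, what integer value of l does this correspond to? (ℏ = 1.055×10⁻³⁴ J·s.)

l = 4

Dividing by ℏ: |L|/ℏ ≈ 4.470.
Set l(l+1) = 19.98; the integer solution is l = 4.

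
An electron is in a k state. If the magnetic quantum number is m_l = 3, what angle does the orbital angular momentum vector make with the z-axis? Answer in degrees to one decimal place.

θ ≈ 66.4°

For a k orbital, l = 7.
|L| = ℏ√(l(l+1)) = 2√14 ℏ.
L_z = m_l ℏ = 3ℏ.
cos θ = L_z/|L| = 3/√56, so θ ≈ 66.4°.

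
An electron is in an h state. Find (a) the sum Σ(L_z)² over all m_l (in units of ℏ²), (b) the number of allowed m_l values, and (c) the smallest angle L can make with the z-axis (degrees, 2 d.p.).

An h state has l = 5.
Σ m_l² = 110, so Σ(L_z)² = 110 ℏ².
There are 2l+1 = 11 values of m_l.
cos θ_min = 5/√30, so θ_min ≈ 24.09°.

Σ(L_z)² = 110 ℏ²; 11 values; θ_min ≈ 24.09°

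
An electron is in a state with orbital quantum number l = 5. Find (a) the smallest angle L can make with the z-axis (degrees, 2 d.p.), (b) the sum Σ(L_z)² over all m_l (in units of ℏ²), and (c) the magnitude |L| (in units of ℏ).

θ_min ≈ 24.09°; Σ(L_z)² = 110 ℏ²; |L| = √30 ℏ ≈ 5.477ℏ

cos θ_min = 5/√30, so θ_min ≈ 24.09°.
Σ m_l² = 110, so Σ(L_z)² = 110 ℏ².
|L| = ℏ√(5·6) = √30 ℏ ≈ 5.477ℏ.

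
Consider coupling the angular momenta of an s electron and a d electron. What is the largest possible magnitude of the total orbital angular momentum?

|L_tot|_max = √6 ℏ ≈ 2.449ℏ

The total orbital quantum number L ranges from |l₁ − l₂| to l₁ + l₂ in integer steps.
Allowed values: L = 2.
The largest magnitude corresponds to L = 2: |L_tot| = ℏ√(2·3) = √6 ℏ.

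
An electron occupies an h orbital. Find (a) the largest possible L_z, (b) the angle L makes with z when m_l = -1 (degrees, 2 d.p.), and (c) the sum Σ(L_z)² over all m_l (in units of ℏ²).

L_z,max = 5ℏ; θ(m_l=-1) ≈ 100.52°; Σ(L_z)² = 110 ℏ²

The letter h corresponds to l = 5.
L_z,max = lℏ = 5ℏ.
For m_l = -1: cos θ = -1/√30, θ ≈ 100.52°.
Σ m_l² = 110, so Σ(L_z)² = 110 ℏ².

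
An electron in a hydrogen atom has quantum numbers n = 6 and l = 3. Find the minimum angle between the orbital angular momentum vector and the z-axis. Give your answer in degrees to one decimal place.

θ_min ≈ 30.0°

|L| = ℏ√(l(l+1)) = 2√3 ℏ.
The smallest angle corresponds to the largest L_z, i.e. m_l = l = 3, giving L_z = 3ℏ.
cos θ_min = 3/√12, so θ_min ≈ 30.0°.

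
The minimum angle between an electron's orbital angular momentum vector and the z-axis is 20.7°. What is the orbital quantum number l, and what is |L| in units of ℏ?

l = 7, |L| = 2√14 ℏ ≈ 7.483ℏ

cos θ_min = l/√(l(l+1)) = √(l/(l+1)), so l/(l+1) = cos²(20.7°) = 0.8751.
Thus l = 0.8751/(1 − 0.8751) ≈ 7.
Then |L| = ℏ√(7·8) = 2√14 ℏ.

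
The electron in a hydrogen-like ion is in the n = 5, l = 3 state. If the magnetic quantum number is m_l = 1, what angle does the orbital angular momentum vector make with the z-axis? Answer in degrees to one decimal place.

|L| = √(l(l+1)) ℏ = 2√3 ℏ.
L_z = m_l ℏ = 1ℏ.
cos θ = L_z/|L| = 1/√12, so θ ≈ 73.2°.

θ ≈ 73.2°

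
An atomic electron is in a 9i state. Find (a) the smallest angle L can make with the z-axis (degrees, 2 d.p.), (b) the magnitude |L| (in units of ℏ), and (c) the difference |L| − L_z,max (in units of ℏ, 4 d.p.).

The 9i subshell has l = 6.
cos θ_min = 6/√42, so θ_min ≈ 22.21°.
|L| = ℏ√(6·7) = √42 ℏ ≈ 6.481ℏ.
|L| − L_z,max = (√42 − 6)ℏ ≈ 0.4807ℏ.

θ_min ≈ 22.21°; |L| = √42 ℏ ≈ 6.481ℏ; |L|−L_z,max ≈ 0.4807ℏ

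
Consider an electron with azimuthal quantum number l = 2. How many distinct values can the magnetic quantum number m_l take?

The number of m_l values is 2l + 1 = 2·2 + 1 = 5.

5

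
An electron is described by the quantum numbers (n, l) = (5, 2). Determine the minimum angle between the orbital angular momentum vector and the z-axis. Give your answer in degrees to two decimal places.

|L| = √(l(l+1)) ℏ = √6 ℏ.
The smallest angle corresponds to the largest L_z, i.e. m_l = l = 2, giving L_z = 2ℏ.
cos θ_min = 2/√6, so θ_min ≈ 35.26°.

θ_min ≈ 35.26°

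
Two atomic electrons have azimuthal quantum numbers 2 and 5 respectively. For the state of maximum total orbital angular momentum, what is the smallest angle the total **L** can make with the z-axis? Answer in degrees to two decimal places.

θ_min ≈ 20.70°

L runs from |2 − 5| = 3 to 2 + 5 = 7.
Allowed values: L = 3, 4, 5, 6, 7.
The maximum is L = 7, with |L_tot| = ℏ√(7·8) = 2√14 ℏ.
The minimum angle with z is arccos(7/√56) ≈ 20.70°.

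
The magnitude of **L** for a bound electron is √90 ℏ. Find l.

l = 9

(|L|/ℏ)² = l(l+1) = 90.
The positive root is l = 9.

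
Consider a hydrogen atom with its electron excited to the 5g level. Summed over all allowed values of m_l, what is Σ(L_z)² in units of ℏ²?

Σ(L_z)² = 60 ℏ²

The 5g level has l = 4.
m_l runs from −4 to 4, i.e. {-4, -3, -2, -1, 0, 1, 2, 3, 4}.
Σ m_l² = 2·(1 + 4 + 9 + 16) = 60.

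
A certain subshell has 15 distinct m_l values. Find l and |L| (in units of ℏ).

l = 7, |L| = 2√14 ℏ ≈ 7.483ℏ

Since there are 2l+1 = 15 values of m_l, l = 7.
|L| = ℏ√(l(l+1)) = ℏ√(7·8) = 2√14 ℏ.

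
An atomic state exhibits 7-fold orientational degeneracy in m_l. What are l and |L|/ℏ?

l = 3, |L| = 2√3 ℏ ≈ 3.464ℏ

Since there are 2l+1 = 7 values of m_l, l = 3.
|L| = ℏ√(l(l+1)) = ℏ√(3·4) = 2√3 ℏ.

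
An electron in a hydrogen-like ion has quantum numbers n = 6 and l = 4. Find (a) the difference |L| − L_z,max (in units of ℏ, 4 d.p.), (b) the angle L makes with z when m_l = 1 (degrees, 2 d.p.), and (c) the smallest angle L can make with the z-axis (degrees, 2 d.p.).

|L| − L_z,max = (2√5 − 4)ℏ ≈ 0.4721ℏ.
For m_l = 1: cos θ = 1/√20, θ ≈ 77.08°.
cos θ_min = 4/√20, so θ_min ≈ 26.57°.

|L|−L_z,max ≈ 0.4721ℏ; θ(m_l=1) ≈ 77.08°; θ_min ≈ 26.57°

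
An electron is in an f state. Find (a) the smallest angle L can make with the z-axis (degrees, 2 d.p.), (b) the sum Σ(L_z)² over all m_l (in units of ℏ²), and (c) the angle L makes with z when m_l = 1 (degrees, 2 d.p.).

An f state has l = 3.
cos θ_min = 3/√12, so θ_min ≈ 30.00°.
Σ m_l² = 28, so Σ(L_z)² = 28 ℏ².
For m_l = 1: cos θ = 1/√12, θ ≈ 73.22°.

θ_min ≈ 30.00°; Σ(L_z)² = 28 ℏ²; θ(m_l=1) ≈ 73.22°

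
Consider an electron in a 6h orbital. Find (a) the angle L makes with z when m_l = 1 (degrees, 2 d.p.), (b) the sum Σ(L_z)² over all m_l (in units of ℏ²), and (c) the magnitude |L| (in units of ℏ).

θ(m_l=1) ≈ 79.48°; Σ(L_z)² = 110 ℏ²; |L| = √30 ℏ ≈ 5.477ℏ

6h means n = 6, l = 5.
For m_l = 1: cos θ = 1/√30, θ ≈ 79.48°.
Σ m_l² = 110, so Σ(L_z)² = 110 ℏ².
|L| = ℏ√(5·6) = √30 ℏ ≈ 5.477ℏ.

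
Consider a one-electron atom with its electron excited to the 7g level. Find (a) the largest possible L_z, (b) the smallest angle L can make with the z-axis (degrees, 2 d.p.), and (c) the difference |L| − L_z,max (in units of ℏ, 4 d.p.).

The 7g level has l = 4.
L_z,max = lℏ = 4ℏ.
cos θ_min = 4/√20, so θ_min ≈ 26.57°.
|L| − L_z,max = (2√5 − 4)ℏ ≈ 0.4721ℏ.

L_z,max = 4ℏ; θ_min ≈ 26.57°; |L|−L_z,max ≈ 0.4721ℏ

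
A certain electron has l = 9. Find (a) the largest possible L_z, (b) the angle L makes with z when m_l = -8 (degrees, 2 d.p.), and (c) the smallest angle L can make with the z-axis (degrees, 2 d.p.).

L_z,max = 9ℏ; θ(m_l=-8) ≈ 147.49°; θ_min ≈ 18.43°

L_z,max = lℏ = 9ℏ.
For m_l = -8: cos θ = -8/√90, θ ≈ 147.49°.
cos θ_min = 9/√90, so θ_min ≈ 18.43°.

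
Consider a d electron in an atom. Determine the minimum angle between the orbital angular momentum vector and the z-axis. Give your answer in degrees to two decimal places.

A d state has l = 2.
|L|² = l(l+1)ℏ² = 6ℏ², so |L| = √6 ℏ.
The smallest angle corresponds to the largest L_z, i.e. m_l = l = 2, giving L_z = 2ℏ.
cos θ_min = 2/√6, so θ_min ≈ 35.26°.

θ_min ≈ 35.26°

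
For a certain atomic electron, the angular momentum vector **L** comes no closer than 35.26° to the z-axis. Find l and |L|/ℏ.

l = 2, |L| = √6 ℏ ≈ 2.449ℏ

At minimum angle, m_l = l, so cos θ = l/√(l(l+1)); cos²θ = l/(l+1) = 0.6667.
Solving: l = 2.
Then |L| = ℏ√(2·3) = √6 ℏ.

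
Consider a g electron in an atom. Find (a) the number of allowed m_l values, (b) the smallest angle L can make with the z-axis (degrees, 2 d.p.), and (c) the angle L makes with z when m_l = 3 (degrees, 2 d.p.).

9 values; θ_min ≈ 26.57°; θ(m_l=3) ≈ 47.87°

A g state has l = 4.
There are 2l+1 = 9 values of m_l.
cos θ_min = 4/√20, so θ_min ≈ 26.57°.
For m_l = 3: cos θ = 3/√20, θ ≈ 47.87°.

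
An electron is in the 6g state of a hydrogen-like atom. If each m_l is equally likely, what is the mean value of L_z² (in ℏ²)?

⟨L_z²⟩ = 6.667 ℏ²

For 6g, l = 4.
m_l ∈ {-4, -3, -2, -1, 0, 1, 2, 3, 4}.
⟨L_z²⟩ = ℏ²·(Σ m_l²)/(2l+1) = ℏ²·60/9 = 6.667ℏ².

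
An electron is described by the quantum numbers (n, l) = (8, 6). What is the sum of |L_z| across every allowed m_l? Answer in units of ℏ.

m_l runs from −6 to 6, i.e. {-6, -5, -4, -3, -2, -1, 0, 1, 2, 3, 4, 5, 6}.
Σ|m_l| = l(l+1) = 42.

Σ|L_z| = 42 ℏ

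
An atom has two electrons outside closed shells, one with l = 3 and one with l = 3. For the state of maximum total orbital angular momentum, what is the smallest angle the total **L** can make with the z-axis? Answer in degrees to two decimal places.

Angular momentum addition gives L = |l₁ − l₂|, …, l₁ + l₂.
Allowed values: L = 0, 1, 2, 3, 4, 5, 6.
The maximum is L = 6, with |L_tot| = ℏ√(6·7) = √42 ℏ.
The minimum angle with z is arccos(6/√42) ≈ 22.21°.

θ_min ≈ 22.21°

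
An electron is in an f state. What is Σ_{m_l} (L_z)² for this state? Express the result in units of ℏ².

Σ(L_z)² = 28 ℏ²

For an f orbital, l = 3.
The allowed m_l values are -3, -2, -1, 0, 1, 2, 3.
Summing m² from −3 to 3: Σ m_l² = 28.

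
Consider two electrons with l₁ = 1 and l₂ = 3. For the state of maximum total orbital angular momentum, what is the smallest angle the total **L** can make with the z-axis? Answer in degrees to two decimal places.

θ_min ≈ 26.57°

The total orbital quantum number L ranges from |l₁ − l₂| to l₁ + l₂ in integer steps.
So L can be 2, 3, 4.
The maximum is L = 4, with |L_tot| = ℏ√(4·5) = 2√5 ℏ.
The minimum angle with z is arccos(4/√20) ≈ 26.57°.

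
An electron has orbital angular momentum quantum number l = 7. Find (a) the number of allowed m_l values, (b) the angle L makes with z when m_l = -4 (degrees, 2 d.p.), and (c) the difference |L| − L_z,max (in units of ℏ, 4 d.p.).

There are 2l+1 = 15 values of m_l.
For m_l = -4: cos θ = -4/√56, θ ≈ 122.31°.
|L| − L_z,max = (2√14 − 7)ℏ ≈ 0.4833ℏ.

15 values; θ(m_l=-4) ≈ 122.31°; |L|−L_z,max ≈ 0.4833ℏ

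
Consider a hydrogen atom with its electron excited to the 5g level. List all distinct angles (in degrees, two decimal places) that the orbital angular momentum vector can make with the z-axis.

The 5g level has l = 4.
|L|² = l(l+1)ℏ² = 20ℏ², so |L| = 2√5 ℏ.
cos θ = m_l/√20 for each m_l ∈ {-4, -3, -2, -1, 0, 1, 2, 3, 4}.

θ ∈ {26.57°, 47.87°, 63.43°, 77.08°, 90.00°, 102.92°, 116.57°, 132.13°, 153.43°}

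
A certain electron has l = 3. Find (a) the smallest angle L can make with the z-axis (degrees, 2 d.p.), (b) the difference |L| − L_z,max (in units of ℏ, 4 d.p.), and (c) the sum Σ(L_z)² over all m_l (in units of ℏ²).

θ_min ≈ 30.00°; |L|−L_z,max ≈ 0.4641ℏ; Σ(L_z)² = 28 ℏ²

cos θ_min = 3/√12, so θ_min ≈ 30.00°.
|L| − L_z,max = (2√3 − 3)ℏ ≈ 0.4641ℏ.
Σ m_l² = 28, so Σ(L_z)² = 28 ℏ².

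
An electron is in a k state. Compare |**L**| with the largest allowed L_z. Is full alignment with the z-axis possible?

No: L_z,max = 7ℏ < |L| = 2√14 ℏ ≈ 7.483ℏ

The letter k corresponds to l = 7.
|L| = 2√14 ℏ ≈ 7.4833ℏ, while L_z,max = lℏ = 7ℏ.
Since |L| > L_z,max, the vector can never point exactly along z; the closest it comes is θ_min = arccos(7/√56) ≈ 20.7°.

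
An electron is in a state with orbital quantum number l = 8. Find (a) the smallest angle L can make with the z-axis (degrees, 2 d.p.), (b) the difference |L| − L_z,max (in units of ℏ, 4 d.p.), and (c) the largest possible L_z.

θ_min ≈ 19.47°; |L|−L_z,max ≈ 0.4853ℏ; L_z,max = 8ℏ

cos θ_min = 8/√72, so θ_min ≈ 19.47°.
|L| − L_z,max = (6√2 − 8)ℏ ≈ 0.4853ℏ.
L_z,max = lℏ = 8ℏ.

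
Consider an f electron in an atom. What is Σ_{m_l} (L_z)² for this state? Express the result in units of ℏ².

Σ(L_z)² = 28 ℏ²

An f state has l = 3.
m_l ∈ {-3, -2, -1, 0, 1, 2, 3}.
Σ m_l² = l(l+1)(2l+1)/3 = 3·4·7/3 = 28.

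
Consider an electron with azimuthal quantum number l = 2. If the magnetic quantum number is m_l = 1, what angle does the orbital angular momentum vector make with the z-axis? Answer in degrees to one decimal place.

|L|² = l(l+1)ℏ² = 6ℏ², so |L| = √6 ℏ.
L_z = m_l ℏ = 1ℏ.
cos θ = L_z/|L| = 1/√6, so θ ≈ 65.9°.

θ ≈ 65.9°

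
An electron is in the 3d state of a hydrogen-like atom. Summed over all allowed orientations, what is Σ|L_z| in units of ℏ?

Σ|L_z| = 6 ℏ

For 3d, l = 2.
m_l ∈ {-2, -1, 0, 1, 2}.
Σ|m_l| = 2·2(2+1)/2 = 6.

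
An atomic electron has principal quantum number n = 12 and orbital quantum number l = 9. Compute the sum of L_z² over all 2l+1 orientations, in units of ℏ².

m_l ∈ {-9, -8, -7, -6, -5, -4, -3, -2, -1, 0, 1, 2, 3, 4, 5, 6, 7, 8, 9}.
Summing m² from −9 to 9: Σ m_l² = 570.

Σ(L_z)² = 570 ℏ²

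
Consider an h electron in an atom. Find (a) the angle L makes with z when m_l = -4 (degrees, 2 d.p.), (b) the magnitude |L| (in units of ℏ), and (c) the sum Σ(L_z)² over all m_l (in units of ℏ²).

The letter h corresponds to l = 5.
For m_l = -4: cos θ = -4/√30, θ ≈ 136.91°.
|L| = ℏ√(5·6) = √30 ℏ ≈ 5.477ℏ.
Σ m_l² = 110, so Σ(L_z)² = 110 ℏ².

θ(m_l=-4) ≈ 136.91°; |L| = √30 ℏ ≈ 5.477ℏ; Σ(L_z)² = 110 ℏ²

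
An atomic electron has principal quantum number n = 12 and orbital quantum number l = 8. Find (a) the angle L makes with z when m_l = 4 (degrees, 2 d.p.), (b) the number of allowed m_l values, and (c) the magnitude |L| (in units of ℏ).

θ(m_l=4) ≈ 61.87°; 17 values; |L| = 6√2 ℏ ≈ 8.485ℏ

For m_l = 4: cos θ = 4/√72, θ ≈ 61.87°.
There are 2l+1 = 17 values of m_l.
|L| = ℏ√(8·9) = 6√2 ℏ ≈ 8.485ℏ.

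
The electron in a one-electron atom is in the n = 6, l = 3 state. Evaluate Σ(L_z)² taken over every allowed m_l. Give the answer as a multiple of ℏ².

m_l runs from −3 to 3, i.e. {-3, -2, -1, 0, 1, 2, 3}.
Σ m_l² = 2·(1 + 4 + 9) = 28.

Σ(L_z)² = 28 ℏ²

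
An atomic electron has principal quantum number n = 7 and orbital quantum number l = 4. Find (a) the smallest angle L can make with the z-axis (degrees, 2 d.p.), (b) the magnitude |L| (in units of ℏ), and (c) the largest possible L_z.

θ_min ≈ 26.57°; |L| = 2√5 ℏ ≈ 4.472ℏ; L_z,max = 4ℏ

cos θ_min = 4/√20, so θ_min ≈ 26.57°.
|L| = ℏ√(4·5) = 2√5 ℏ ≈ 4.472ℏ.
L_z,max = lℏ = 4ℏ.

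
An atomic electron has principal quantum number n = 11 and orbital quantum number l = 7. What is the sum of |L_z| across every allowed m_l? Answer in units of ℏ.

The allowed m_l values are -7, -6, -5, -4, -3, -2, -1, 0, 1, 2, 3, 4, 5, 6, 7.
Σ|m_l| = 2·7(7+1)/2 = 56.

Σ|L_z| = 56 ℏ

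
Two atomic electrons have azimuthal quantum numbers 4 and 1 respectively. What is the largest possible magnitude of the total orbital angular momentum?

By the triangle rule, |l₁ − l₂| ≤ L ≤ l₁ + l₂.
L ∈ {3, 4, 5}.
The largest magnitude corresponds to L = 5: |L_tot| = ℏ√(5·6) = √30 ℏ.

|L_tot|_max = √30 ℏ ≈ 5.477ℏ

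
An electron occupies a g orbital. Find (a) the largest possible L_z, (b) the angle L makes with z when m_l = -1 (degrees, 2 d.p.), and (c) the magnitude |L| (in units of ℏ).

L_z,max = 4ℏ; θ(m_l=-1) ≈ 102.92°; |L| = 2√5 ℏ ≈ 4.472ℏ

G corresponds to l = 4.
L_z,max = lℏ = 4ℏ.
For m_l = -1: cos θ = -1/√20, θ ≈ 102.92°.
|L| = ℏ√(4·5) = 2√5 ℏ ≈ 4.472ℏ.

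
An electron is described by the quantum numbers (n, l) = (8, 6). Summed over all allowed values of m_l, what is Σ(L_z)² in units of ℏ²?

Σ(L_z)² = 182 ℏ²

m_l ∈ {-6, -5, -4, -3, -2, -1, 0, 1, 2, 3, 4, 5, 6}.
Σ m_l² = 2·(1 + 4 + 9 + 16 + 25 + 36) = 182.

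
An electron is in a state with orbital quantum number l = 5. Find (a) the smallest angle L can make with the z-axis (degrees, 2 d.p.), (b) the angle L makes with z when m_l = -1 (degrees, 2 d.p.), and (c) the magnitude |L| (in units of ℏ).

θ_min ≈ 24.09°; θ(m_l=-1) ≈ 100.52°; |L| = √30 ℏ ≈ 5.477ℏ

cos θ_min = 5/√30, so θ_min ≈ 24.09°.
For m_l = -1: cos θ = -1/√30, θ ≈ 100.52°.
|L| = ℏ√(5·6) = √30 ℏ ≈ 5.477ℏ.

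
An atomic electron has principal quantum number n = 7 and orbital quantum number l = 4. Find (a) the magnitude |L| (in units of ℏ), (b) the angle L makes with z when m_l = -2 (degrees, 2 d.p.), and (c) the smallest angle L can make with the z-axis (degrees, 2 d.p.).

|L| = 2√5 ℏ ≈ 4.472ℏ; θ(m_l=-2) ≈ 116.57°; θ_min ≈ 26.57°

|L| = ℏ√(4·5) = 2√5 ℏ ≈ 4.472ℏ.
For m_l = -2: cos θ = -2/√20, θ ≈ 116.57°.
cos θ_min = 4/√20, so θ_min ≈ 26.57°.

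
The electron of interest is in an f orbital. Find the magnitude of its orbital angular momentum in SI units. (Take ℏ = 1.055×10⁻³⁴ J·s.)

|L| = 3.655×10⁻³⁴ J·s

An f state has l = 3.
|L| = ℏ√(l(l+1)) = ℏ√(3·4) = 2√3 ℏ
Numerically, |L| = 3.464 × (1.055×10⁻³⁴ J·s) = 3.655×10⁻³⁴ J·s.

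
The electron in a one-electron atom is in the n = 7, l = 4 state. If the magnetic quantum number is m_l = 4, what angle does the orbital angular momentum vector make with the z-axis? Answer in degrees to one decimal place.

θ ≈ 26.6°

|L| = √(l(l+1)) ℏ = 2√5 ℏ.
L_z = m_l ℏ = 4ℏ.
cos θ = L_z/|L| = 4/√20, so θ ≈ 26.6°.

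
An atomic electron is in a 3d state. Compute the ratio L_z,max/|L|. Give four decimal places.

L_z,max/|L| = 0.8165

For 3d, l = 2.
|L| = √6 ℏ ≈ 2.4495ℏ, while L_z,max = lℏ = 2ℏ.
L_z,max/|L| = 2/√6 = 0.8165.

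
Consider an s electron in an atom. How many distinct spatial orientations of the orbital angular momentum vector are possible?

For an s orbital, l = 0.
The number of m_l values is 2l + 1 = 2·0 + 1 = 1.

1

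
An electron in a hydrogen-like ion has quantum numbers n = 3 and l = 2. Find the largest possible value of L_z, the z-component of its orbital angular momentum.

L_z,max = 2ℏ

L_z = m_l ℏ with m_l ∈ {−2, …, 2}; the maximum is m_l = 2.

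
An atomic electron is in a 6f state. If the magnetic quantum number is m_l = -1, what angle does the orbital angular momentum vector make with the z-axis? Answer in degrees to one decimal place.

θ ≈ 106.8°

For 6f, l = 3.
|L|² = l(l+1)ℏ² = 12ℏ², so |L| = 2√3 ℏ.
L_z = m_l ℏ = −1ℏ.
cos θ = L_z/|L| = -1/√12, so θ ≈ 106.8°.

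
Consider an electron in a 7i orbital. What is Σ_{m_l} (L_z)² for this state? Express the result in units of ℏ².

Σ(L_z)² = 182 ℏ²

For 7i, l = 6.
m_l ∈ {-6, -5, -4, -3, -2, -1, 0, 1, 2, 3, 4, 5, 6}.
Σ m_l² = l(l+1)(2l+1)/3 = 6·7·13/3 = 182.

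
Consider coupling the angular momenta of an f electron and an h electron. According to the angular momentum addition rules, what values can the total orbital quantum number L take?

L = 2, 3, 4, 5, 6, 7, 8

The total orbital quantum number L ranges from |l₁ − l₂| to l₁ + l₂ in integer steps.
Allowed values: L = 2, 3, 4, 5, 6, 7, 8.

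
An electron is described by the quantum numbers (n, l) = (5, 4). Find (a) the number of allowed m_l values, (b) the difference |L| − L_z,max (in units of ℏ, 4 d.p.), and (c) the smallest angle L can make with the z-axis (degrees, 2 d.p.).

There are 2l+1 = 9 values of m_l.
|L| − L_z,max = (2√5 − 4)ℏ ≈ 0.4721ℏ.
cos θ_min = 4/√20, so θ_min ≈ 26.57°.

9 values; |L|−L_z,max ≈ 0.4721ℏ; θ_min ≈ 26.57°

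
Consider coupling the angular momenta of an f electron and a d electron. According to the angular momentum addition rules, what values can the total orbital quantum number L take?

The total orbital quantum number L ranges from |l₁ − l₂| to l₁ + l₂ in integer steps.
Allowed values: L = 1, 2, 3, 4, 5.

L = 1, 2, 3, 4, 5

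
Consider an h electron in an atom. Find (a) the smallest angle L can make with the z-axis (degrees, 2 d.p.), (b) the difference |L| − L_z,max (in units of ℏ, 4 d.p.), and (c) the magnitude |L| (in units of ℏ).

θ_min ≈ 24.09°; |L|−L_z,max ≈ 0.4772ℏ; |L| = √30 ℏ ≈ 5.477ℏ

The letter h corresponds to l = 5.
cos θ_min = 5/√30, so θ_min ≈ 24.09°.
|L| − L_z,max = (√30 − 5)ℏ ≈ 0.4772ℏ.
|L| = ℏ√(5·6) = √30 ℏ ≈ 5.477ℏ.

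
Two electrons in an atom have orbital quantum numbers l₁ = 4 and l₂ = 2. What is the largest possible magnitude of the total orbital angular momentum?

By the triangle rule, |l₁ − l₂| ≤ L ≤ l₁ + l₂.
Allowed values: L = 2, 3, 4, 5, 6.
The largest magnitude corresponds to L = 6: |L_tot| = ℏ√(6·7) = √42 ℏ.

|L_tot|_max = √42 ℏ ≈ 6.481ℏ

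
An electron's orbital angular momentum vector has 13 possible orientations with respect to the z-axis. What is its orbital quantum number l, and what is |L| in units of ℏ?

13 = 2l + 1, so l = (13−1)/2 = 6.
Then |L| = √(l(l+1)) ℏ = √42 ℏ.

l = 6, |L| = √42 ℏ ≈ 6.481ℏ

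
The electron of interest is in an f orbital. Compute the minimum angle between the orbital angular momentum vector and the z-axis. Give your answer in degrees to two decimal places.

F corresponds to l = 3.
|L| = √(l(l+1)) ℏ = 2√3 ℏ.
The smallest angle corresponds to the largest L_z, i.e. m_l = l = 3, giving L_z = 3ℏ.
cos θ_min = 3/√12, so θ_min ≈ 30.00°.

θ_min ≈ 30.00°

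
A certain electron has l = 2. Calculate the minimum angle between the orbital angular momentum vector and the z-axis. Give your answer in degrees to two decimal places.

θ_min ≈ 35.26°

|L| = √(l(l+1)) ℏ = √6 ℏ.
The smallest angle corresponds to the largest L_z, i.e. m_l = l = 2, giving L_z = 2ℏ.
cos θ_min = 2/√6, so θ_min ≈ 35.26°.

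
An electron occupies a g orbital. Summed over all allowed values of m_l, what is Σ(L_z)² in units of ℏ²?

G corresponds to l = 4.
m_l ∈ {-4, -3, -2, -1, 0, 1, 2, 3, 4}.
Σ m_l² = 2·(1 + 4 + 9 + 16) = 60.

Σ(L_z)² = 60 ℏ²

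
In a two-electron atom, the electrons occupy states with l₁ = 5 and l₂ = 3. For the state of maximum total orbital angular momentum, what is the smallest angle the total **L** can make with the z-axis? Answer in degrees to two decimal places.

θ_min ≈ 19.47°

Angular momentum addition gives L = |l₁ − l₂|, …, l₁ + l₂.
So L can be 2, 3, 4, 5, 6, 7, 8.
The maximum is L = 8, with |L_tot| = ℏ√(8·9) = 6√2 ℏ.
The minimum angle with z is arccos(8/√72) ≈ 19.47°.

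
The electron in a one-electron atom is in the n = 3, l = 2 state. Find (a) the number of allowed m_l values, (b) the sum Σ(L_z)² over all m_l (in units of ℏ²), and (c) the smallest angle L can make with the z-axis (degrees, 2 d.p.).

5 values; Σ(L_z)² = 10 ℏ²; θ_min ≈ 35.26°

There are 2l+1 = 5 values of m_l.
Σ m_l² = 10, so Σ(L_z)² = 10 ℏ².
cos θ_min = 2/√6, so θ_min ≈ 35.26°.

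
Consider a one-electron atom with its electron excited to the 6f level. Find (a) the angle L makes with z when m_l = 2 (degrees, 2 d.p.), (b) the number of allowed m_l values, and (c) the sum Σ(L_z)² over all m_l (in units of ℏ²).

θ(m_l=2) ≈ 54.74°; 7 values; Σ(L_z)² = 28 ℏ²

The 6f level has l = 3.
For m_l = 2: cos θ = 2/√12, θ ≈ 54.74°.
There are 2l+1 = 7 values of m_l.
Σ m_l² = 28, so Σ(L_z)² = 28 ℏ².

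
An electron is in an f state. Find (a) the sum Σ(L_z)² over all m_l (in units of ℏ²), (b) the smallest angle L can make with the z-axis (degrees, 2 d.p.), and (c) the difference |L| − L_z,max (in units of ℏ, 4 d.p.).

Σ(L_z)² = 28 ℏ²; θ_min ≈ 30.00°; |L|−L_z,max ≈ 0.4641ℏ

F corresponds to l = 3.
Σ m_l² = 28, so Σ(L_z)² = 28 ℏ².
cos θ_min = 3/√12, so θ_min ≈ 30.00°.
|L| − L_z,max = (2√3 − 3)ℏ ≈ 0.4641ℏ.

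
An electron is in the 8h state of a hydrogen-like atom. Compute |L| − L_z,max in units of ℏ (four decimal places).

8h means n = 8, l = 5.
|L| = √30 ℏ ≈ 5.4772ℏ, while L_z,max = lℏ = 5ℏ.
The difference is (√30 − 5)ℏ ≈ 0.4772ℏ.

|L| − L_z,max ≈ 0.4772ℏ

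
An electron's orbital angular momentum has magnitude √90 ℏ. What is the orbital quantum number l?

Since |L|² = l(l+1)ℏ², l(l+1) = 90.
The positive root is l = 9.

l = 9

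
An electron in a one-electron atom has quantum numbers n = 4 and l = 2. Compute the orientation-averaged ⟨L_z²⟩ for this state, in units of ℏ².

The allowed m_l values are -2, -1, 0, 1, 2.
Average of L_z² over 5 states: 10/5 ℏ² = 2 ℏ².

⟨L_z²⟩ = 2 ℏ²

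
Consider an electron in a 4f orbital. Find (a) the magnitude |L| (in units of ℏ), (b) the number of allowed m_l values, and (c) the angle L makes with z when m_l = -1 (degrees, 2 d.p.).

|L| = 2√3 ℏ ≈ 3.464ℏ; 7 values; θ(m_l=-1) ≈ 106.78°

The 4f subshell has l = 3.
|L| = ℏ√(3·4) = 2√3 ℏ ≈ 3.464ℏ.
There are 2l+1 = 7 values of m_l.
For m_l = -1: cos θ = -1/√12, θ ≈ 106.78°.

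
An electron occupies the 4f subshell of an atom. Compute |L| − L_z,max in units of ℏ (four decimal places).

The 4f subshell has l = 3.
|L| = 2√3 ℏ ≈ 3.4641ℏ, while L_z,max = lℏ = 3ℏ.
The difference is (2√3 − 3)ℏ ≈ 0.4641ℏ.

|L| − L_z,max ≈ 0.4641ℏ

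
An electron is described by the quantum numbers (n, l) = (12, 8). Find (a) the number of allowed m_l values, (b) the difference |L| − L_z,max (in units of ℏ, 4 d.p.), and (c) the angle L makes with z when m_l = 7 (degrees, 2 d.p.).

There are 2l+1 = 17 values of m_l.
|L| − L_z,max = (6√2 − 8)ℏ ≈ 0.4853ℏ.
For m_l = 7: cos θ = 7/√72, θ ≈ 34.42°.

17 values; |L|−L_z,max ≈ 0.4853ℏ; θ(m_l=7) ≈ 34.42°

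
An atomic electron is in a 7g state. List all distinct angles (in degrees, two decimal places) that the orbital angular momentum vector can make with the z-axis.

θ ∈ {26.57°, 47.87°, 63.43°, 77.08°, 90.00°, 102.92°, 116.57°, 132.13°, 153.43°}

For 7g, l = 4.
|L| = √(l(l+1)) ℏ = 2√5 ℏ.
cos θ = m_l/√20 for each m_l ∈ {-4, -3, -2, -1, 0, 1, 2, 3, 4}.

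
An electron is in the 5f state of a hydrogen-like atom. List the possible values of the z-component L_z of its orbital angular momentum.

L_z ∈ {−3ℏ, −2ℏ, −ℏ, 0, ℏ, 2ℏ, 3ℏ}

For 5f, l = 3.
L_z = m_l ℏ with m_l ranging from −l to +l in integer steps.
For l = 3: m_l ∈ {-3, -2, -1, 0, 1, 2, 3}.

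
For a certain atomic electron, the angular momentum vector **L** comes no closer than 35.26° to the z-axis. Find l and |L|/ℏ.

l = 2, |L| = √6 ℏ ≈ 2.449ℏ

cos θ_min = l/√(l(l+1)) = √(l/(l+1)), so l/(l+1) = cos²(35.26°) = 0.6667.
Thus l = 0.6667/(1 − 0.6667) ≈ 2.
Then |L| = ℏ√(2·3) = √6 ℏ.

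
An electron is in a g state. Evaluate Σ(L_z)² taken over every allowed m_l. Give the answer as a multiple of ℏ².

G corresponds to l = 4.
The allowed m_l values are -4, -3, -2, -1, 0, 1, 2, 3, 4.
Σ m_l² = l(l+1)(2l+1)/3 = 4·5·9/3 = 60.

Σ(L_z)² = 60 ℏ²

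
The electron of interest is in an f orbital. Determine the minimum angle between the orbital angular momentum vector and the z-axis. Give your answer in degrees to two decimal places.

For an f orbital, l = 3.
|L| = √(l(l+1)) ℏ = 2√3 ℏ.
The smallest angle corresponds to the largest L_z, i.e. m_l = l = 3, giving L_z = 3ℏ.
cos θ_min = 3/√12, so θ_min ≈ 30.00°.

θ_min ≈ 30.00°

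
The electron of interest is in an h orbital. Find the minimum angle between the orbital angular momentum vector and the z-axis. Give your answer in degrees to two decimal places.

For an h orbital, l = 5.
|L| = √(l(l+1)) ℏ = √30 ℏ.
The smallest angle corresponds to the largest L_z, i.e. m_l = l = 5, giving L_z = 5ℏ.
cos θ_min = 5/√30, so θ_min ≈ 24.09°.

θ_min ≈ 24.09°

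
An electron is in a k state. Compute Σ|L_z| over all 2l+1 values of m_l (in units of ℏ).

Σ|L_z| = 56 ℏ

A k state has l = 7.
The allowed m_l values are -7, -6, -5, -4, -3, -2, -1, 0, 1, 2, 3, 4, 5, 6, 7.
Σ|m_l| = 2(1+2+…+7) = 56.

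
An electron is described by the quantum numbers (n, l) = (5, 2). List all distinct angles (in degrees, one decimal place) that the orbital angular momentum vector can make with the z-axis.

θ ∈ {35.3°, 65.9°, 90.0°, 114.1°, 144.7°}

|L| = √(l(l+1)) ℏ = √6 ℏ.
cos θ = m_l/√6 for each m_l ∈ {-2, -1, 0, 1, 2}.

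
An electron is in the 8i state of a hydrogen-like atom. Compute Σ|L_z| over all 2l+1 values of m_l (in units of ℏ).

For 8i, l = 6.
The allowed m_l values are -6, -5, -4, -3, -2, -1, 0, 1, 2, 3, 4, 5, 6.
Σ|m_l| = 2(1+2+…+6) = 42.

Σ|L_z| = 42 ℏ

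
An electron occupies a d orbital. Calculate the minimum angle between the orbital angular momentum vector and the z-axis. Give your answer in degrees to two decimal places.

θ_min ≈ 35.26°

A d state has l = 2.
|L|² = l(l+1)ℏ² = 6ℏ², so |L| = √6 ℏ.
The smallest angle corresponds to the largest L_z, i.e. m_l = l = 2, giving L_z = 2ℏ.
cos θ_min = 2/√6, so θ_min ≈ 35.26°.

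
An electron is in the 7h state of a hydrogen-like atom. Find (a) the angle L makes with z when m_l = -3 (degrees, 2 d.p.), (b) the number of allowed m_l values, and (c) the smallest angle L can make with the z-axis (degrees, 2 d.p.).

θ(m_l=-3) ≈ 123.21°; 11 values; θ_min ≈ 24.09°

The 7h subshell has l = 5.
For m_l = -3: cos θ = -3/√30, θ ≈ 123.21°.
There are 2l+1 = 11 values of m_l.
cos θ_min = 5/√30, so θ_min ≈ 24.09°.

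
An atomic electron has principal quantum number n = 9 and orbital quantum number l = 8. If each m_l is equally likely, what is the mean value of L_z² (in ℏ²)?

m_l ∈ {-8, -7, -6, -5, -4, -3, -2, -1, 0, 1, 2, 3, 4, 5, 6, 7, 8}.
⟨L_z²⟩ = ℏ²·l(l+1)/3 = 24ℏ².

⟨L_z²⟩ = 24 ℏ²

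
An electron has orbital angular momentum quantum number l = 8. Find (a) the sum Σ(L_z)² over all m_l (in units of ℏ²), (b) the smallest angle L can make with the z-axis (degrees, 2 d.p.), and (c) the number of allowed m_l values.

Σ(L_z)² = 408 ℏ²; θ_min ≈ 19.47°; 17 values

Σ m_l² = 408, so Σ(L_z)² = 408 ℏ².
cos θ_min = 8/√72, so θ_min ≈ 19.47°.
There are 2l+1 = 17 values of m_l.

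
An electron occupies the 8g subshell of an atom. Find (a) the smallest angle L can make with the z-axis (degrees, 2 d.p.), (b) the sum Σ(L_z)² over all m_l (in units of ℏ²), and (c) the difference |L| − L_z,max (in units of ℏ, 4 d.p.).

For 8g, l = 4.
cos θ_min = 4/√20, so θ_min ≈ 26.57°.
Σ m_l² = 60, so Σ(L_z)² = 60 ℏ².
|L| − L_z,max = (2√5 − 4)ℏ ≈ 0.4721ℏ.

θ_min ≈ 26.57°; Σ(L_z)² = 60 ℏ²; |L|−L_z,max ≈ 0.4721ℏ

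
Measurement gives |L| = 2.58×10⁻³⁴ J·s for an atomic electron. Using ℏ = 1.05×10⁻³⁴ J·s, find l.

l = 2

Dividing by ℏ: |L|/ℏ ≈ 2.457.
Set l(l+1) = 6.04; the integer solution is l = 2.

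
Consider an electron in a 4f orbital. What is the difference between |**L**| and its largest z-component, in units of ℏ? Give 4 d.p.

The 4f subshell has l = 3.
|L| = 2√3 ℏ ≈ 3.4641ℏ, while L_z,max = lℏ = 3ℏ.
The difference is (2√3 − 3)ℏ ≈ 0.4641ℏ.

|L| − L_z,max ≈ 0.4641ℏ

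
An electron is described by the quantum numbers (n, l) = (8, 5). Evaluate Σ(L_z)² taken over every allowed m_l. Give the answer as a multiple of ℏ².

m_l runs from −5 to 5, i.e. {-5, -4, -3, -2, -1, 0, 1, 2, 3, 4, 5}.
Σ m_l² = l(l+1)(2l+1)/3 = 5·6·11/3 = 110.

Σ(L_z)² = 110 ℏ²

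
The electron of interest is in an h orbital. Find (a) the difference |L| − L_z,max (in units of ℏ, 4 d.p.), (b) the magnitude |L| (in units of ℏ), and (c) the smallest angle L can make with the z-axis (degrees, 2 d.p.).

An h state has l = 5.
|L| − L_z,max = (√30 − 5)ℏ ≈ 0.4772ℏ.
|L| = ℏ√(5·6) = √30 ℏ ≈ 5.477ℏ.
cos θ_min = 5/√30, so θ_min ≈ 24.09°.

|L|−L_z,max ≈ 0.4772ℏ; |L| = √30 ℏ ≈ 5.477ℏ; θ_min ≈ 24.09°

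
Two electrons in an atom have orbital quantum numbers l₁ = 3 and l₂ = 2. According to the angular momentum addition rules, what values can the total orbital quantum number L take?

L = 1, 2, 3, 4, 5

L runs from |3 − 2| = 1 to 3 + 2 = 5.
So L can be 1, 2, 3, 4, 5.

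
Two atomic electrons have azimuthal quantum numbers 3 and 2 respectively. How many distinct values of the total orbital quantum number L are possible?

5

By the triangle rule, |l₁ − l₂| ≤ L ≤ l₁ + l₂.
L ∈ {1, 2, 3, 4, 5}.
That is 5 values.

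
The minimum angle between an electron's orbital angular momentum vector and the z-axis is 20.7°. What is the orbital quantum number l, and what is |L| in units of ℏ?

l = 7, |L| = 2√14 ℏ ≈ 7.483ℏ

cos²θ_min = l/(l+1) = 0.8751.
Thus l = 0.8751/(1 − 0.8751) ≈ 7.
Then |L| = ℏ√(7·8) = 2√14 ℏ.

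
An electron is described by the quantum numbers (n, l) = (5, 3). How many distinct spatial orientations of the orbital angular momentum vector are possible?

The number of m_l values is 2l + 1 = 2·3 + 1 = 7.

7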